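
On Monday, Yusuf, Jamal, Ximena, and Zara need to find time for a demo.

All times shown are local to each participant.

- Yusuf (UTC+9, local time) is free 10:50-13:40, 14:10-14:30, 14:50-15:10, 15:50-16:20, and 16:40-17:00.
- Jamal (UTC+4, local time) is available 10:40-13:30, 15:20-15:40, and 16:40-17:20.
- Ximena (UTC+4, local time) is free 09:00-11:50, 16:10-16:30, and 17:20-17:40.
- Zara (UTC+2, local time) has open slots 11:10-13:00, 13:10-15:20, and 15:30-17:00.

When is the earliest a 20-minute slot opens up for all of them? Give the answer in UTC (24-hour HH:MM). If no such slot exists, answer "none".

none

Yusuf → UTC: 01:50–04:40, 05:10–05:30, 05:50–06:10, 06:50–07:20, 07:40–08:00.
Jamal → UTC: 06:40–09:30, 11:20–11:40, 12:40–13:20.
Ximena → UTC: 05:00–07:50, 12:10–12:30, 13:20–13:40.
Zara → UTC: 09:10–11:00, 11:10–13:20, 13:30–15:00.
Yusuf ∩ Jamal: 06:50–07:20, 07:40–08:00.
Yusuf ∩ Jamal ∩ Ximena: 06:50–07:20, 07:40–07:50.
Yusuf ∩ Jamal ∩ Ximena ∩ Zara: (none).
Windows ≥ 20 min: (none).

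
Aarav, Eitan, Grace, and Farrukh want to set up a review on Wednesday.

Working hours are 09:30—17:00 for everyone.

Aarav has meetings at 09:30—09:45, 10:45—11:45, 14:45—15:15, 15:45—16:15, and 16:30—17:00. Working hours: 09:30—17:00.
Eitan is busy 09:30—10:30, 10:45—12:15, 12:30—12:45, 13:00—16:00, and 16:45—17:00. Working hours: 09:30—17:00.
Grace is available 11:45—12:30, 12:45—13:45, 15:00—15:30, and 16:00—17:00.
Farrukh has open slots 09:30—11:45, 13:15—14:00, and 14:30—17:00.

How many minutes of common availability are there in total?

15 minutes

Aarav free within 09:30–17:00: 09:45–10:45, 11:45–14:45, 15:15–15:45, 16:15–16:30.
Eitan free within 09:30–17:00: 10:30–10:45, 12:15–12:30, 12:45–13:00, 16:00–16:45.
Aarav ∩ Eitan: 10:30–10:45, 12:15–12:30, 12:45–13:00, 16:15–16:30.
Aarav ∩ Eitan ∩ Grace: 12:15–12:30, 12:45–13:00, 16:15–16:30.
Aarav ∩ Eitan ∩ Grace ∩ Farrukh: 16:15–16:30.
Total common minutes: 15.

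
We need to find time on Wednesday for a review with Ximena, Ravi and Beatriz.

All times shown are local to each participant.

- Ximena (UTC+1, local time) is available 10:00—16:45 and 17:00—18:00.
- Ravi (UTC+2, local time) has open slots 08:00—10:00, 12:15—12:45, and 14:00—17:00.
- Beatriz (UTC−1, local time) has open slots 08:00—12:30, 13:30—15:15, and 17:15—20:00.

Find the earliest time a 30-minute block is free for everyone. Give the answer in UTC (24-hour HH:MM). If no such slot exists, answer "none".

Ximena → UTC: 09:00–15:45, 16:00–17:00.
Ravi → UTC: 06:00–08:00, 10:15–10:45, 12:00–15:00.
Beatriz → UTC: 09:00–13:30, 14:30–16:15, 18:15–21:00.
Ximena ∩ Ravi: 10:15–10:45, 12:00–15:00.
Ximena ∩ Ravi ∩ Beatriz: 10:15–10:45, 12:00–13:30, 14:30–15:00.
Windows ≥ 30 min: 10:15–10:45, 12:00–13:30, 14:30–15:00.
Earliest such window starts at 10:15.

10:15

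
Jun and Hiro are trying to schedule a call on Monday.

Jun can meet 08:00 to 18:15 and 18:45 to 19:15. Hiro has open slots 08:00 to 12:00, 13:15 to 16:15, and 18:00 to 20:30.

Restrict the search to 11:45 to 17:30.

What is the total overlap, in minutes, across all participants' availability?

Jun ∩ Hiro: 08:00–12:00, 13:15–16:15, 18:00–18:15, 18:45–19:15.
Restricted to 11:45–17:30: 11:45–12:00, 13:15–16:15.
Total common minutes: 15 + 180 = 195.

195 minutes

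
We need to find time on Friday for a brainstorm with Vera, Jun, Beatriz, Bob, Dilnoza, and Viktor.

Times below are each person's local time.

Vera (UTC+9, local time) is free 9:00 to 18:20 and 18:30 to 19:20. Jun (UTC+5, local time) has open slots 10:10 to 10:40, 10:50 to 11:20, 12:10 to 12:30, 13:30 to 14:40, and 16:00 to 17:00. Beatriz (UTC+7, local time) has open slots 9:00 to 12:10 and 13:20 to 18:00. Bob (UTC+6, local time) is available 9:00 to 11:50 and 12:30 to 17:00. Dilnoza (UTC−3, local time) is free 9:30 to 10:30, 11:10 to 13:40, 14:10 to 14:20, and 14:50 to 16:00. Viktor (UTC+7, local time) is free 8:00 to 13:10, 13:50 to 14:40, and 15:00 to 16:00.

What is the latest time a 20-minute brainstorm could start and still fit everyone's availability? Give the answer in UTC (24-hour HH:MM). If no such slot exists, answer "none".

Vera → UTC: 00:00–09:20, 09:30–10:20.
Jun → UTC: 05:10–05:40, 05:50–06:20, 07:10–07:30, 08:30–09:40, 11:00–12:00.
Beatriz → UTC: 02:00–05:10, 06:20–11:00.
Bob → UTC: 03:00–05:50, 06:30–11:00.
Dilnoza → UTC: 12:30–13:30, 14:10–16:40, 17:10–17:20, 17:50–19:00.
Viktor → UTC: 01:00–06:10, 06:50–07:40, 08:00–09:00.
Vera ∩ Jun: 05:10–05:40, 05:50–06:20, 07:10–07:30, 08:30–09:20, 09:30–09:40.
Vera ∩ Jun ∩ Beatriz: 07:10–07:30, 08:30–09:20, 09:30–09:40.
Vera ∩ Jun ∩ Beatriz ∩ Bob: 07:10–07:30, 08:30–09:20, 09:30–09:40.
Vera ∩ Jun ∩ Beatriz ∩ Bob ∩ Dilnoza: (none).
Vera ∩ Jun ∩ Beatriz ∩ Bob ∩ Dilnoza ∩ Viktor: (none).
Windows ≥ 20 min: (none).

none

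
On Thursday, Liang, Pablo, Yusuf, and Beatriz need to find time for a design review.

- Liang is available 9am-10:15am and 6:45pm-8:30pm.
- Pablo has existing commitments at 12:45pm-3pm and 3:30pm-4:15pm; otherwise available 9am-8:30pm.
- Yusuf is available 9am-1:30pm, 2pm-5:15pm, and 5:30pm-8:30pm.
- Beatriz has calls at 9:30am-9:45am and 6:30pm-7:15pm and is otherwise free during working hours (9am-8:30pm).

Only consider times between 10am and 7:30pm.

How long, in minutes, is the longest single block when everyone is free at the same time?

15 minutes

Pablo free within 09:00–20:30: 09:00–12:45, 15:00–15:30, 16:15–20:30.
Beatriz free within 09:00–20:30: 09:00–09:30, 09:45–18:30, 19:15–20:30.
Liang ∩ Pablo: 09:00–10:15, 18:45–20:30.
Liang ∩ Pablo ∩ Yusuf: 09:00–10:15, 18:45–20:30.
Liang ∩ Pablo ∩ Yusuf ∩ Beatriz: 09:00–09:30, 09:45–10:15, 19:15–20:30.
Restricted to 10:00–19:30: 10:00–10:15, 19:15–19:30.
Common window lengths: 15, 15 min; longest is 15.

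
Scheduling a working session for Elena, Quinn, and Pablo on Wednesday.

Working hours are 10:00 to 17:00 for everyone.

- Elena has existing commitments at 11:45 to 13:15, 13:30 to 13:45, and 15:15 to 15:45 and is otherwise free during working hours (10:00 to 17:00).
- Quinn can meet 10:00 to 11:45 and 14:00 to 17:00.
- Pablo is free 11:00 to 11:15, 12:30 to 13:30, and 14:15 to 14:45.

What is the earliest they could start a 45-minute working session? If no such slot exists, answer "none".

Elena free within 10:00–17:00: 10:00–11:45, 13:15–13:30, 13:45–15:15, 15:45–17:00.
Elena ∩ Quinn: 10:00–11:45, 14:00–15:15, 15:45–17:00.
Elena ∩ Quinn ∩ Pablo: 11:00–11:15, 14:15–14:45.
Windows ≥ 45 min: (none).

none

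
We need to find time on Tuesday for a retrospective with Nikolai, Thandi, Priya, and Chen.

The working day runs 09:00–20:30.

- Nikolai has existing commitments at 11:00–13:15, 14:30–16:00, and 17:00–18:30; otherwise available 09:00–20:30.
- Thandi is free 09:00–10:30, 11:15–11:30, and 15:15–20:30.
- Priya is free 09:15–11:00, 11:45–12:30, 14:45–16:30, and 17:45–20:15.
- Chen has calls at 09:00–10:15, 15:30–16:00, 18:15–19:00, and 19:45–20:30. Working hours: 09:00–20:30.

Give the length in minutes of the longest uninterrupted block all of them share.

45 minutes

Nikolai free within 09:00–20:30: 09:00–11:00, 13:15–14:30, 16:00–17:00, 18:30–20:30.
Chen free within 09:00–20:30: 10:15–15:30, 16:00–18:15, 19:00–19:45.
Nikolai ∩ Thandi: 09:00–10:30, 16:00–17:00, 18:30–20:30.
Nikolai ∩ Thandi ∩ Priya: 09:15–10:30, 16:00–16:30, 18:30–20:15.
Nikolai ∩ Thandi ∩ Priya ∩ Chen: 10:15–10:30, 16:00–16:30, 19:00–19:45.
Common window lengths: 15, 30, 45 min; longest is 45.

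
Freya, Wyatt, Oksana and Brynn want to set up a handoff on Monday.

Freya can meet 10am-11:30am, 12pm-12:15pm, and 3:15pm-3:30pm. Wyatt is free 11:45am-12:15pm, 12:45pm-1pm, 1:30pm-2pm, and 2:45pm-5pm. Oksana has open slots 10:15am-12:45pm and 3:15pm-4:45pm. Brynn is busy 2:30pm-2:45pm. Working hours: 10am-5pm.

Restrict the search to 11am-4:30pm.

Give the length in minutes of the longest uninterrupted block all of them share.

15 minutes

Brynn free within 10:00–17:00: 10:00–14:30, 14:45–17:00.
Freya ∩ Wyatt: 12:00–12:15, 15:15–15:30.
Freya ∩ Wyatt ∩ Oksana: 12:00–12:15, 15:15–15:30.
Freya ∩ Wyatt ∩ Oksana ∩ Brynn: 12:00–12:15, 15:15–15:30.
Restricted to 11:00–16:30: 12:00–12:15, 15:15–15:30.
Common window lengths: 15, 15 min; longest is 15.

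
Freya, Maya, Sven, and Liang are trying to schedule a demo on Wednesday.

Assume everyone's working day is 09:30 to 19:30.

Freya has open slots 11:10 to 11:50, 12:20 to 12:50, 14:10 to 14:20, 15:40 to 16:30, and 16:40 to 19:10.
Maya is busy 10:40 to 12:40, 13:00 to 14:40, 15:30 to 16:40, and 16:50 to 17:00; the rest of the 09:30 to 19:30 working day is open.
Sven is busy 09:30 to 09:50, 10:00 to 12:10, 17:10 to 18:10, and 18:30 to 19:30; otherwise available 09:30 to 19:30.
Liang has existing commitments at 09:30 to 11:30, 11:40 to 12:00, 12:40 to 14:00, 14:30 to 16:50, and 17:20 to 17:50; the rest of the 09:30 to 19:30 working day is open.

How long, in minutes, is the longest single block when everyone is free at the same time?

20 minutes

Maya free within 09:30–19:30: 09:30–10:40, 12:40–13:00, 14:40–15:30, 16:40–16:50, 17:00–19:30.
Sven free within 09:30–19:30: 09:50–10:00, 12:10–17:10, 18:10–18:30.
Liang free within 09:30–19:30: 11:30–11:40, 12:00–12:40, 14:00–14:30, 16:50–17:20, 17:50–19:30.
Freya ∩ Maya: 12:40–12:50, 16:40–16:50, 17:00–19:10.
Freya ∩ Maya ∩ Sven: 12:40–12:50, 16:40–16:50, 17:00–17:10, 18:10–18:30.
Freya ∩ Maya ∩ Sven ∩ Liang: 17:00–17:10, 18:10–18:30.
Common window lengths: 10, 20 min; longest is 20.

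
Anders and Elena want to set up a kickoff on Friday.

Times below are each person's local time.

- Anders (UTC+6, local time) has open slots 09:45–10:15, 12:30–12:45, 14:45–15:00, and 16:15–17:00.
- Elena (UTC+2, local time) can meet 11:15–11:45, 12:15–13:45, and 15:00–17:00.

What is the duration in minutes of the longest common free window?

Anders → UTC: 03:45–04:15, 06:30–06:45, 08:45–09:00, 10:15–11:00.
Elena → UTC: 09:15–09:45, 10:15–11:45, 13:00–15:00.
Anders ∩ Elena: 10:15–11:00.
Single common window of 45 minutes.

45 minutes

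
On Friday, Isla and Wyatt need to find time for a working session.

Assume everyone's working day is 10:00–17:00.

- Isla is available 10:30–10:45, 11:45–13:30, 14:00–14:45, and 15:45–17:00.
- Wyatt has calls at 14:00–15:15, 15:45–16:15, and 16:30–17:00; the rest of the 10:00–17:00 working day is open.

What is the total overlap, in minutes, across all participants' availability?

135 minutes

Wyatt free within 10:00–17:00: 10:00–14:00, 15:15–15:45, 16:15–16:30.
Isla ∩ Wyatt: 10:30–10:45, 11:45–13:30, 16:15–16:30.
Total common minutes: 15 + 105 + 15 = 135.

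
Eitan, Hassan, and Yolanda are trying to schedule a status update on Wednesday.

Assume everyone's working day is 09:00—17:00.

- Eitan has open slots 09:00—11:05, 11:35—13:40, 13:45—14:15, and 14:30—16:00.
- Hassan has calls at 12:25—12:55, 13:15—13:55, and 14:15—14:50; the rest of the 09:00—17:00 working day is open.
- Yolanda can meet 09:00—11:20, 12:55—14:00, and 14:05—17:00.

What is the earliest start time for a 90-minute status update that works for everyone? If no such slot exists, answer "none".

09:00

Hassan free within 09:00–17:00: 09:00–12:25, 12:55–13:15, 13:55–14:15, 14:50–17:00.
Eitan ∩ Hassan: 09:00–11:05, 11:35–12:25, 12:55–13:15, 13:55–14:15, 14:50–16:00.
Eitan ∩ Hassan ∩ Yolanda: 09:00–11:05, 12:55–13:15, 13:55–14:00, 14:05–14:15, 14:50–16:00.
Windows ≥ 90 min: 09:00–11:05.
Earliest such window starts at 09:00.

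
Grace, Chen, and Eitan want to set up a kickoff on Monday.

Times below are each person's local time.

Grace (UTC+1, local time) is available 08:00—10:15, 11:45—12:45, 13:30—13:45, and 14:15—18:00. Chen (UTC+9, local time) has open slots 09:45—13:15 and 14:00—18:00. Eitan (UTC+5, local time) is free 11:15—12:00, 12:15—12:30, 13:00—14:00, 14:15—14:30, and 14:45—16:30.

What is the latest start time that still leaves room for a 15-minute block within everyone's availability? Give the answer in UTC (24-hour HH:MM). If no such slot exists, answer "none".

Grace → UTC: 07:00–09:15, 10:45–11:45, 12:30–12:45, 13:15–17:00.
Chen → UTC: 00:45–04:15, 05:00–09:00.
Eitan → UTC: 06:15–07:00, 07:15–07:30, 08:00–09:00, 09:15–09:30, 09:45–11:30.
Grace ∩ Chen: 07:00–09:00.
Grace ∩ Chen ∩ Eitan: 07:15–07:30, 08:00–09:00.
Windows ≥ 15 min: 07:15–07:30, 08:00–09:00.
Latest start in the last window 08:00–09:00 is 09:00 − 15 min = 08:45.

08:45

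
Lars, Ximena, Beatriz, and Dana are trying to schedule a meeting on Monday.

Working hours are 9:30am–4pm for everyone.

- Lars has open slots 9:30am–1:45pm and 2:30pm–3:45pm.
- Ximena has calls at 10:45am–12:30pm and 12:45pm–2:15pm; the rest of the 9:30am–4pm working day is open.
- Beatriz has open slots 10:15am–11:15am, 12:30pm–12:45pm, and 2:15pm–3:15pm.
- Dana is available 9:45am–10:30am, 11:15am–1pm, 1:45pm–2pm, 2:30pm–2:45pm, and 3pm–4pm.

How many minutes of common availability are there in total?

Ximena free within 09:30–16:00: 09:30–10:45, 12:30–12:45, 14:15–16:00.
Lars ∩ Ximena: 09:30–10:45, 12:30–12:45, 14:30–15:45.
Lars ∩ Ximena ∩ Beatriz: 10:15–10:45, 12:30–12:45, 14:30–15:15.
Lars ∩ Ximena ∩ Beatriz ∩ Dana: 10:15–10:30, 12:30–12:45, 14:30–14:45, 15:00–15:15.
Total common minutes: 15 + 15 + 15 + 15 = 60.

60 minutes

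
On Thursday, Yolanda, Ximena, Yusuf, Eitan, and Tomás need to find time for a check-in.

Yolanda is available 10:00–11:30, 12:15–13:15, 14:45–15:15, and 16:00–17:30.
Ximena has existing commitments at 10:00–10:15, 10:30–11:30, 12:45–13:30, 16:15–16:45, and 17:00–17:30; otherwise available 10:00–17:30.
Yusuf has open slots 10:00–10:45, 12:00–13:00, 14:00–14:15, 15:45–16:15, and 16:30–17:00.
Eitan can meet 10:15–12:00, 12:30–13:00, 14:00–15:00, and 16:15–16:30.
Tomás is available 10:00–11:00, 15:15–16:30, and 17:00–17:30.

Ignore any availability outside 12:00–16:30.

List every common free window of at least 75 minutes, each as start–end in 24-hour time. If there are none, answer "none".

Ximena free within 10:00–17:30: 10:15–10:30, 11:30–12:45, 13:30–16:15, 16:45–17:00.
Yolanda ∩ Ximena: 10:15–10:30, 12:15–12:45, 14:45–15:15, 16:00–16:15, 16:45–17:00.
Yolanda ∩ Ximena ∩ Yusuf: 10:15–10:30, 12:15–12:45, 16:00–16:15, 16:45–17:00.
Yolanda ∩ Ximena ∩ Yusuf ∩ Eitan: 10:15–10:30, 12:30–12:45.
Yolanda ∩ Ximena ∩ Yusuf ∩ Eitan ∩ Tomás: 10:15–10:30.
Restricted to 12:00–16:30: (none).
Windows ≥ 75 min: (none).

none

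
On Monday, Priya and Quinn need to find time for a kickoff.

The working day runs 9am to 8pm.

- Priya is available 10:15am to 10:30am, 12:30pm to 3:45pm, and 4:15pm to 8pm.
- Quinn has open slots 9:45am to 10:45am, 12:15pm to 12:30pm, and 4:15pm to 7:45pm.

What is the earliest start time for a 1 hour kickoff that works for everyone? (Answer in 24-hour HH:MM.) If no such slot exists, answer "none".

Priya ∩ Quinn: 10:15–10:30, 16:15–19:45.
Windows ≥ 60 min: 16:15–19:45.
Earliest such window starts at 16:15.

16:15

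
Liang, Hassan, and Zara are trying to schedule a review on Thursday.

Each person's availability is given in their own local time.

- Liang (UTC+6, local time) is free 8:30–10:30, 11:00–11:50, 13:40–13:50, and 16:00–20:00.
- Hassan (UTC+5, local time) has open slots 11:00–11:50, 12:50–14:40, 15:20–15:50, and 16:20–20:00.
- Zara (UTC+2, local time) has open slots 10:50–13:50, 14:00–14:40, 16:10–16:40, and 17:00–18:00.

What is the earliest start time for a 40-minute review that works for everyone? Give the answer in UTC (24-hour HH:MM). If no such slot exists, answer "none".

Liang → UTC: 02:30–04:30, 05:00–05:50, 07:40–07:50, 10:00–14:00.
Hassan → UTC: 06:00–06:50, 07:50–09:40, 10:20–10:50, 11:20–15:00.
Zara → UTC: 08:50–11:50, 12:00–12:40, 14:10–14:40, 15:00–16:00.
Liang ∩ Hassan: 10:20–10:50, 11:20–14:00.
Liang ∩ Hassan ∩ Zara: 10:20–10:50, 11:20–11:50, 12:00–12:40.
Windows ≥ 40 min: 12:00–12:40.
Earliest such window starts at 12:00.

12:00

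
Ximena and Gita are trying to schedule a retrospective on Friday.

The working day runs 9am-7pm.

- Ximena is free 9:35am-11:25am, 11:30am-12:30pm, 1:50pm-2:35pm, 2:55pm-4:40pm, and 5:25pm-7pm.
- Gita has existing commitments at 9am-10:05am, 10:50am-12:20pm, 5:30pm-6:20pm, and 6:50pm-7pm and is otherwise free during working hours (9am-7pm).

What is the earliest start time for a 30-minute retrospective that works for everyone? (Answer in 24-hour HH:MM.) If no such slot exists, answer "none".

10:05

Gita free within 09:00–19:00: 10:05–10:50, 12:20–17:30, 18:20–18:50.
Ximena ∩ Gita: 10:05–10:50, 12:20–12:30, 13:50–14:35, 14:55–16:40, 17:25–17:30, 18:20–18:50.
Windows ≥ 30 min: 10:05–10:50, 13:50–14:35, 14:55–16:40, 18:20–18:50.
Earliest such window starts at 10:05.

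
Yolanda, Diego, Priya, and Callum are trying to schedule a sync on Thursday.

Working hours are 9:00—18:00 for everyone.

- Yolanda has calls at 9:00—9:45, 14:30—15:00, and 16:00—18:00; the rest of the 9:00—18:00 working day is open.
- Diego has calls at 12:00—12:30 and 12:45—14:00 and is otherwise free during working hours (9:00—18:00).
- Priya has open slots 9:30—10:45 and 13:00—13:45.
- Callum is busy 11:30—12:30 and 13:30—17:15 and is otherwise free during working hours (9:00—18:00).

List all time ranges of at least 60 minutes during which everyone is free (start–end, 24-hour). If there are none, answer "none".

09:45–10:45

Yolanda free within 09:00–18:00: 09:45–14:30, 15:00–16:00.
Diego free within 09:00–18:00: 09:00–12:00, 12:30–12:45, 14:00–18:00.
Callum free within 09:00–18:00: 09:00–11:30, 12:30–13:30, 17:15–18:00.
Yolanda ∩ Diego: 09:45–12:00, 12:30–12:45, 14:00–14:30, 15:00–16:00.
Yolanda ∩ Diego ∩ Priya: 09:45–10:45.
Yolanda ∩ Diego ∩ Priya ∩ Callum: 09:45–10:45.
Windows ≥ 60 min: 09:45–10:45.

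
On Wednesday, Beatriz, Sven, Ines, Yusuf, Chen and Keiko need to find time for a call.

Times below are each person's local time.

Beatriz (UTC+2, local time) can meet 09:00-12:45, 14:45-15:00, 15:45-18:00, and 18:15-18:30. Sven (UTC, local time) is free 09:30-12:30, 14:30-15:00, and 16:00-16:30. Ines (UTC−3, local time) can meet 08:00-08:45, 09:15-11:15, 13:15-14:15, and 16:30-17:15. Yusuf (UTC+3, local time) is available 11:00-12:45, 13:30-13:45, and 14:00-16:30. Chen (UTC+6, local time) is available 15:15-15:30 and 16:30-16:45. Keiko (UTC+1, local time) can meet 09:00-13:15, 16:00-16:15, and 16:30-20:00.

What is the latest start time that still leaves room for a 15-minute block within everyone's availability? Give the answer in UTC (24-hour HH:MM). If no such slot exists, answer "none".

Beatriz → UTC: 07:00–10:45, 12:45–13:00, 13:45–16:00, 16:15–16:30.
Sven → UTC: 09:30–12:30, 14:30–15:00, 16:00–16:30.
Ines → UTC: 11:00–11:45, 12:15–14:15, 16:15–17:15, 19:30–20:15.
Yusuf → UTC: 08:00–09:45, 10:30–10:45, 11:00–13:30.
Chen → UTC: 09:15–09:30, 10:30–10:45.
Keiko → UTC: 08:00–12:15, 15:00–15:15, 15:30–19:00.
Beatriz ∩ Sven: 09:30–10:45, 14:30–15:00, 16:15–16:30.
Beatriz ∩ Sven ∩ Ines: 16:15–16:30.
Beatriz ∩ Sven ∩ Ines ∩ Yusuf: (none).
Beatriz ∩ Sven ∩ Ines ∩ Yusuf ∩ Chen: (none).
Beatriz ∩ Sven ∩ Ines ∩ Yusuf ∩ Chen ∩ Keiko: (none).
Windows ≥ 15 min: (none).

none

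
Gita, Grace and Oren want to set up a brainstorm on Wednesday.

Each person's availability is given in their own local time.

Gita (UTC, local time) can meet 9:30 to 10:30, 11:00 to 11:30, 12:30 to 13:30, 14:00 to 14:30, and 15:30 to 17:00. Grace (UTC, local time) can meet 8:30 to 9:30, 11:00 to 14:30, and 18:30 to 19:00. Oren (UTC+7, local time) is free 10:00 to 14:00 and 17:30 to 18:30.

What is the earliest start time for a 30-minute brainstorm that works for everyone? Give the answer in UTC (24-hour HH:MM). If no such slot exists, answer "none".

11:00

Gita → UTC: 09:30–10:30, 11:00–11:30, 12:30–13:30, 14:00–14:30, 15:30–17:00.
Grace → UTC: 08:30–09:30, 11:00–14:30, 18:30–19:00.
Oren → UTC: 03:00–07:00, 10:30–11:30.
Gita ∩ Grace: 11:00–11:30, 12:30–13:30, 14:00–14:30.
Gita ∩ Grace ∩ Oren: 11:00–11:30.
Windows ≥ 30 min: 11:00–11:30.
Earliest such window starts at 11:00.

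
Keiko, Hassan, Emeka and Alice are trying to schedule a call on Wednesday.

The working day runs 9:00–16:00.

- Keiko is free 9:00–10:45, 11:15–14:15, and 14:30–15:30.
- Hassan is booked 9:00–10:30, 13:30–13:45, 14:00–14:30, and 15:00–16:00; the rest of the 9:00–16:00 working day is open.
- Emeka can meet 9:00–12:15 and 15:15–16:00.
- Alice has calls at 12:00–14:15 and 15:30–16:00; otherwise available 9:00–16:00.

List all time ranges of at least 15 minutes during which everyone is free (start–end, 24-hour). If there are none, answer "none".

10:30–10:45, 11:15–12:00

Hassan free within 09:00–16:00: 10:30–13:30, 13:45–14:00, 14:30–15:00.
Alice free within 09:00–16:00: 09:00–12:00, 14:15–15:30.
Keiko ∩ Hassan: 10:30–10:45, 11:15–13:30, 13:45–14:00, 14:30–15:00.
Keiko ∩ Hassan ∩ Emeka: 10:30–10:45, 11:15–12:15.
Keiko ∩ Hassan ∩ Emeka ∩ Alice: 10:30–10:45, 11:15–12:00.
Windows ≥ 15 min: 10:30–10:45, 11:15–12:00.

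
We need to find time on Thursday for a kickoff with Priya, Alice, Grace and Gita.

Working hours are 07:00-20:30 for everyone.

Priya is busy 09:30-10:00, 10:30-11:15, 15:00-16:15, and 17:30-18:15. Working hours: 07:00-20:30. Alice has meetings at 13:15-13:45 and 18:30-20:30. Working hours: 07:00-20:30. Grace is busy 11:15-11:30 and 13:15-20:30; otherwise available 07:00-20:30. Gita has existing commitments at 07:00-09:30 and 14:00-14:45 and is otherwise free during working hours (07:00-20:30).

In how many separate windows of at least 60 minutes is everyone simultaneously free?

1

Priya free within 07:00–20:30: 07:00–09:30, 10:00–10:30, 11:15–15:00, 16:15–17:30, 18:15–20:30.
Alice free within 07:00–20:30: 07:00–13:15, 13:45–18:30.
Grace free within 07:00–20:30: 07:00–11:15, 11:30–13:15.
Gita free within 07:00–20:30: 09:30–14:00, 14:45–20:30.
Priya ∩ Alice: 07:00–09:30, 10:00–10:30, 11:15–13:15, 13:45–15:00, 16:15–17:30, 18:15–18:30.
Priya ∩ Alice ∩ Grace: 07:00–09:30, 10:00–10:30, 11:30–13:15.
Priya ∩ Alice ∩ Grace ∩ Gita: 10:00–10:30, 11:30–13:15.
Windows ≥ 60 min: 11:30–13:15.
That's 1 window.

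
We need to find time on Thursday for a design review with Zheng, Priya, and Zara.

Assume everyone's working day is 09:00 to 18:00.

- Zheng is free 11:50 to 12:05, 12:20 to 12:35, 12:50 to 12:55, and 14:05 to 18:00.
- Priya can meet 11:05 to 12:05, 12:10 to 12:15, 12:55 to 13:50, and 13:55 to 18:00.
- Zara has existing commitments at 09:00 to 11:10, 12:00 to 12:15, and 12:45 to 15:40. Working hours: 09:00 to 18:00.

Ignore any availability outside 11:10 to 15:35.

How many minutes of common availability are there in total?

Zara free within 09:00–18:00: 11:10–12:00, 12:15–12:45, 15:40–18:00.
Zheng ∩ Priya: 11:50–12:05, 14:05–18:00.
Zheng ∩ Priya ∩ Zara: 11:50–12:00, 15:40–18:00.
Restricted to 11:10–15:35: 11:50–12:00.
Total common minutes: 10.

10 minutes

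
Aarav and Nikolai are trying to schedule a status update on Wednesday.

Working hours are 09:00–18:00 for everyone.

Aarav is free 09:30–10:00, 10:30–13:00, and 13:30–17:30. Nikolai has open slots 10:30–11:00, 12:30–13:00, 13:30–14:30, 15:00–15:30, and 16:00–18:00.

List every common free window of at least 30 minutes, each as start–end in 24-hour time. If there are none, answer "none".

Aarav ∩ Nikolai: 10:30–11:00, 12:30–13:00, 13:30–14:30, 15:00–15:30, 16:00–17:30.
Windows ≥ 30 min: 10:30–11:00, 12:30–13:00, 13:30–14:30, 15:00–15:30, 16:00–17:30.

10:30–11:00, 12:30–13:00, 13:30–14:30, 15:00–15:30, 16:00–17:30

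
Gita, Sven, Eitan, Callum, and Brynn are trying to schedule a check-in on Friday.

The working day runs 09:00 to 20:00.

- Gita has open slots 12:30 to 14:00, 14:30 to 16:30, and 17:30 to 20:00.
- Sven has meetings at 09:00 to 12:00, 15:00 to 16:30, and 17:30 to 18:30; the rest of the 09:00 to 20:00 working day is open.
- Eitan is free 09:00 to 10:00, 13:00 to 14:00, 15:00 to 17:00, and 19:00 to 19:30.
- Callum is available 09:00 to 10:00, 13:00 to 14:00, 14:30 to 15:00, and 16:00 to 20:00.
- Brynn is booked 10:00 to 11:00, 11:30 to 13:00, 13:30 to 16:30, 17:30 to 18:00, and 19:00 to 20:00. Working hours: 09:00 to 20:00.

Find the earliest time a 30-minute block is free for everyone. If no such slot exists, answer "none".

Sven free within 09:00–20:00: 12:00–15:00, 16:30–17:30, 18:30–20:00.
Brynn free within 09:00–20:00: 09:00–10:00, 11:00–11:30, 13:00–13:30, 16:30–17:30, 18:00–19:00.
Gita ∩ Sven: 12:30–14:00, 14:30–15:00, 18:30–20:00.
Gita ∩ Sven ∩ Eitan: 13:00–14:00, 19:00–19:30.
Gita ∩ Sven ∩ Eitan ∩ Callum: 13:00–14:00, 19:00–19:30.
Gita ∩ Sven ∩ Eitan ∩ Callum ∩ Brynn: 13:00–13:30.
Windows ≥ 30 min: 13:00–13:30.
Earliest such window starts at 13:00.

13:00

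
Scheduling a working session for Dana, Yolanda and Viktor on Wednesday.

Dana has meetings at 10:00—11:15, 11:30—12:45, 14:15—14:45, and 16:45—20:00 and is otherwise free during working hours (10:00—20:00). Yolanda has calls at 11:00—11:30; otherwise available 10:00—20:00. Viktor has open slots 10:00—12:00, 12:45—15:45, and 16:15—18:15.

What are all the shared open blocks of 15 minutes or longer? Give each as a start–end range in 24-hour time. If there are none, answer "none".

12:45–14:15, 14:45–15:45, 16:15–16:45

Dana free within 10:00–20:00: 11:15–11:30, 12:45–14:15, 14:45–16:45.
Yolanda free within 10:00–20:00: 10:00–11:00, 11:30–20:00.
Dana ∩ Yolanda: 12:45–14:15, 14:45–16:45.
Dana ∩ Yolanda ∩ Viktor: 12:45–14:15, 14:45–15:45, 16:15–16:45.
Windows ≥ 15 min: 12:45–14:15, 14:45–15:45, 16:15–16:45.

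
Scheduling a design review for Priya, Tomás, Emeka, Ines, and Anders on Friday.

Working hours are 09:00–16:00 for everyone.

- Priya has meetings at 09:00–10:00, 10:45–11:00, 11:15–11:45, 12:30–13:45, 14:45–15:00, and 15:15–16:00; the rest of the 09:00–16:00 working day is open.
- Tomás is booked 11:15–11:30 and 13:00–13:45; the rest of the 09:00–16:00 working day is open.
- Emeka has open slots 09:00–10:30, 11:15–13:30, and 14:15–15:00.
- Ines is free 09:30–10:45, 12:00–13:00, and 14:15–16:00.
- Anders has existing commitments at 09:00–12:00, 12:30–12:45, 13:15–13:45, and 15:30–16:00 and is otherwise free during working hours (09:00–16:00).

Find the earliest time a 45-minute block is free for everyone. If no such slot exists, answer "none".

Priya free within 09:00–16:00: 10:00–10:45, 11:00–11:15, 11:45–12:30, 13:45–14:45, 15:00–15:15.
Tomás free within 09:00–16:00: 09:00–11:15, 11:30–13:00, 13:45–16:00.
Anders free within 09:00–16:00: 12:00–12:30, 12:45–13:15, 13:45–15:30.
Priya ∩ Tomás: 10:00–10:45, 11:00–11:15, 11:45–12:30, 13:45–14:45, 15:00–15:15.
Priya ∩ Tomás ∩ Emeka: 10:00–10:30, 11:45–12:30, 14:15–14:45.
Priya ∩ Tomás ∩ Emeka ∩ Ines: 10:00–10:30, 12:00–12:30, 14:15–14:45.
Priya ∩ Tomás ∩ Emeka ∩ Ines ∩ Anders: 12:00–12:30, 14:15–14:45.
Windows ≥ 45 min: (none).

none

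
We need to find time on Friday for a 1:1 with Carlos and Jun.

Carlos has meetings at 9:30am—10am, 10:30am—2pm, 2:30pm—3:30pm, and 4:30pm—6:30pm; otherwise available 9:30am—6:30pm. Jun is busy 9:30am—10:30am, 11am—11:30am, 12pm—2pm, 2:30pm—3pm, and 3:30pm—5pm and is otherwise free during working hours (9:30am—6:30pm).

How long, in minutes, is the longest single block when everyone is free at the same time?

30 minutes

Carlos free within 09:30–18:30: 10:00–10:30, 14:00–14:30, 15:30–16:30.
Jun free within 09:30–18:30: 10:30–11:00, 11:30–12:00, 14:00–14:30, 15:00–15:30, 17:00–18:30.
Carlos ∩ Jun: 14:00–14:30.
Single common window of 30 minutes.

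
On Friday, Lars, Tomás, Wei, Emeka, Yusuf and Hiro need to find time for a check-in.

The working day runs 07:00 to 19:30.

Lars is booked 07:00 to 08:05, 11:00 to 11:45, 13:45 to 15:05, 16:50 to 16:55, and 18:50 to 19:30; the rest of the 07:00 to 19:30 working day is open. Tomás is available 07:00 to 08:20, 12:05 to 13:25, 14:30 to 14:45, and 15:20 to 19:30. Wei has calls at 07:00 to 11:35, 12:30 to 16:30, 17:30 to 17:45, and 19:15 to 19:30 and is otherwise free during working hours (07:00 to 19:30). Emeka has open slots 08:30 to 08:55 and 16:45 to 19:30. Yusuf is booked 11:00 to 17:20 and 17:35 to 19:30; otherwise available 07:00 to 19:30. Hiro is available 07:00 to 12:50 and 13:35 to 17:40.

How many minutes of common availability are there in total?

Lars free within 07:00–19:30: 08:05–11:00, 11:45–13:45, 15:05–16:50, 16:55–18:50.
Wei free within 07:00–19:30: 11:35–12:30, 16:30–17:30, 17:45–19:15.
Yusuf free within 07:00–19:30: 07:00–11:00, 17:20–17:35.
Lars ∩ Tomás: 08:05–08:20, 12:05–13:25, 15:20–16:50, 16:55–18:50.
Lars ∩ Tomás ∩ Wei: 12:05–12:30, 16:30–16:50, 16:55–17:30, 17:45–18:50.
Lars ∩ Tomás ∩ Wei ∩ Emeka: 16:45–16:50, 16:55–17:30, 17:45–18:50.
Lars ∩ Tomás ∩ Wei ∩ Emeka ∩ Yusuf: 17:20–17:30.
Lars ∩ Tomás ∩ Wei ∩ Emeka ∩ Yusuf ∩ Hiro: 17:20–17:30.
Total common minutes: 10.

10 minutes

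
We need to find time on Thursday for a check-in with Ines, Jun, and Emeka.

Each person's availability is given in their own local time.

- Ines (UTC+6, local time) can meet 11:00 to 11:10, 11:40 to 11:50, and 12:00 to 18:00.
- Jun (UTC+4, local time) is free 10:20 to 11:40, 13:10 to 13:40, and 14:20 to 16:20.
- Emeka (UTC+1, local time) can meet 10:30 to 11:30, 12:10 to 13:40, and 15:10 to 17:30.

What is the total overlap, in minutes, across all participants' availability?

Ines → UTC: 05:00–05:10, 05:40–05:50, 06:00–12:00.
Jun → UTC: 06:20–07:40, 09:10–09:40, 10:20–12:20.
Emeka → UTC: 09:30–10:30, 11:10–12:40, 14:10–16:30.
Ines ∩ Jun: 06:20–07:40, 09:10–09:40, 10:20–12:00.
Ines ∩ Jun ∩ Emeka: 09:30–09:40, 10:20–10:30, 11:10–12:00.
Total common minutes: 10 + 10 + 50 = 70.

70 minutes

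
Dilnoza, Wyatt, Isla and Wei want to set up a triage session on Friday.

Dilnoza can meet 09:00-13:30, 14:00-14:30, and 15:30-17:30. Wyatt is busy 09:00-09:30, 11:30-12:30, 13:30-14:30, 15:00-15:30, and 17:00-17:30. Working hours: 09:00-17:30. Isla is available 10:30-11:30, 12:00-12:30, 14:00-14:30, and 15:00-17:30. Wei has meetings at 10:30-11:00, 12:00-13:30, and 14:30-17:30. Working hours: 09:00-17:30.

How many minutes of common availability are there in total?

30 minutes

Wyatt free within 09:00–17:30: 09:30–11:30, 12:30–13:30, 14:30–15:00, 15:30–17:00.
Wei free within 09:00–17:30: 09:00–10:30, 11:00–12:00, 13:30–14:30.
Dilnoza ∩ Wyatt: 09:30–11:30, 12:30–13:30, 15:30–17:00.
Dilnoza ∩ Wyatt ∩ Isla: 10:30–11:30, 15:30–17:00.
Dilnoza ∩ Wyatt ∩ Isla ∩ Wei: 11:00–11:30.
Total common minutes: 30.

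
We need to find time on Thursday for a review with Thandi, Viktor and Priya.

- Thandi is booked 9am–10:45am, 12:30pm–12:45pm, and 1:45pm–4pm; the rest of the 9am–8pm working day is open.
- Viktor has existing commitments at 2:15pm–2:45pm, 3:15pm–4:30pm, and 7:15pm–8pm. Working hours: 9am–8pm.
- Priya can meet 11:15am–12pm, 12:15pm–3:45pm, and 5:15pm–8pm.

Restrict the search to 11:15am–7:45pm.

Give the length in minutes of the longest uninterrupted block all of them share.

120 minutes

Thandi free within 09:00–20:00: 10:45–12:30, 12:45–13:45, 16:00–20:00.
Viktor free within 09:00–20:00: 09:00–14:15, 14:45–15:15, 16:30–19:15.
Thandi ∩ Viktor: 10:45–12:30, 12:45–13:45, 16:30–19:15.
Thandi ∩ Viktor ∩ Priya: 11:15–12:00, 12:15–12:30, 12:45–13:45, 17:15–19:15.
Restricted to 11:15–19:45: 11:15–12:00, 12:15–12:30, 12:45–13:45, 17:15–19:15.
Common window lengths: 45, 15, 60, 120 min; longest is 120.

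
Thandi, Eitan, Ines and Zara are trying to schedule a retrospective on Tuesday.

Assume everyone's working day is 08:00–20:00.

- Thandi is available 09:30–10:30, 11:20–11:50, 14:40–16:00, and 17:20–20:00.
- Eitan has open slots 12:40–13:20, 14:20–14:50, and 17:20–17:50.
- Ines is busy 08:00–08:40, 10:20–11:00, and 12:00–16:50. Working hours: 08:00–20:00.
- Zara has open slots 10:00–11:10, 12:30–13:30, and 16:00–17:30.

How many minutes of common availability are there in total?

10 minutes

Ines free within 08:00–20:00: 08:40–10:20, 11:00–12:00, 16:50–20:00.
Thandi ∩ Eitan: 14:40–14:50, 17:20–17:50.
Thandi ∩ Eitan ∩ Ines: 17:20–17:50.
Thandi ∩ Eitan ∩ Ines ∩ Zara: 17:20–17:30.
Total common minutes: 10.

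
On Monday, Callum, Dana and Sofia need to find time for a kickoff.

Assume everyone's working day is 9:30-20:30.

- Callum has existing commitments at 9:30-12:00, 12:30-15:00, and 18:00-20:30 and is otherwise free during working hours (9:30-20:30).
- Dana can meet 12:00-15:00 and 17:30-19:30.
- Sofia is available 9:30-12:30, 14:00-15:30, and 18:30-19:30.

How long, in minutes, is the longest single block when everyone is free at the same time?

30 minutes

Callum free within 09:30–20:30: 12:00–12:30, 15:00–18:00.
Callum ∩ Dana: 12:00–12:30, 17:30–18:00.
Callum ∩ Dana ∩ Sofia: 12:00–12:30.
Single common window of 30 minutes.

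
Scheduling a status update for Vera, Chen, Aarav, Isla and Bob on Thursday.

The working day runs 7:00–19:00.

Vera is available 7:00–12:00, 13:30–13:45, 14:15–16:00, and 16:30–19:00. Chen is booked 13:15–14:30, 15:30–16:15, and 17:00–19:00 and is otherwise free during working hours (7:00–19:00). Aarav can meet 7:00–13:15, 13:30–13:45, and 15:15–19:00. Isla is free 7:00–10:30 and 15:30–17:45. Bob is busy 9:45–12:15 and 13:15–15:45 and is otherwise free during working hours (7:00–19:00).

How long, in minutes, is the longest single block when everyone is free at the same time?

165 minutes

Chen free within 07:00–19:00: 07:00–13:15, 14:30–15:30, 16:15–17:00.
Bob free within 07:00–19:00: 07:00–09:45, 12:15–13:15, 15:45–19:00.
Vera ∩ Chen: 07:00–12:00, 14:30–15:30, 16:30–17:00.
Vera ∩ Chen ∩ Aarav: 07:00–12:00, 15:15–15:30, 16:30–17:00.
Vera ∩ Chen ∩ Aarav ∩ Isla: 07:00–10:30, 16:30–17:00.
Vera ∩ Chen ∩ Aarav ∩ Isla ∩ Bob: 07:00–09:45, 16:30–17:00.
Common window lengths: 165, 30 min; longest is 165.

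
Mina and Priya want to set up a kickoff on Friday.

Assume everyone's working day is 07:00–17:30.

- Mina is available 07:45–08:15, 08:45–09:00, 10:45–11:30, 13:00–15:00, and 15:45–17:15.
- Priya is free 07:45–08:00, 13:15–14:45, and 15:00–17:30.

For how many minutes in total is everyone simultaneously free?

195 minutes

Mina ∩ Priya: 07:45–08:00, 13:15–14:45, 15:45–17:15.
Total common minutes: 15 + 90 + 90 = 195.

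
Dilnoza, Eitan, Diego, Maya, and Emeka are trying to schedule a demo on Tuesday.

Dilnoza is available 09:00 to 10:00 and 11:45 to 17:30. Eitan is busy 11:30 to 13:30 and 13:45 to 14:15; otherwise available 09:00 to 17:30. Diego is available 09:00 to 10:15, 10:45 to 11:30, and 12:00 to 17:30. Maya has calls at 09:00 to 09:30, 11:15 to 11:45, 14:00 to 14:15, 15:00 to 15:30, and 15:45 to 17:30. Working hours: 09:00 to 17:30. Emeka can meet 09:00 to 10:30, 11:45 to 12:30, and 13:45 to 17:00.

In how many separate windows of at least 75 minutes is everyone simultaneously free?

0

Eitan free within 09:00–17:30: 09:00–11:30, 13:30–13:45, 14:15–17:30.
Maya free within 09:00–17:30: 09:30–11:15, 11:45–14:00, 14:15–15:00, 15:30–15:45.
Dilnoza ∩ Eitan: 09:00–10:00, 13:30–13:45, 14:15–17:30.
Dilnoza ∩ Eitan ∩ Diego: 09:00–10:00, 13:30–13:45, 14:15–17:30.
Dilnoza ∩ Eitan ∩ Diego ∩ Maya: 09:30–10:00, 13:30–13:45, 14:15–15:00, 15:30–15:45.
Dilnoza ∩ Eitan ∩ Diego ∩ Maya ∩ Emeka: 09:30–10:00, 14:15–15:00, 15:30–15:45.
Windows ≥ 75 min: (none).
That's 0 windows.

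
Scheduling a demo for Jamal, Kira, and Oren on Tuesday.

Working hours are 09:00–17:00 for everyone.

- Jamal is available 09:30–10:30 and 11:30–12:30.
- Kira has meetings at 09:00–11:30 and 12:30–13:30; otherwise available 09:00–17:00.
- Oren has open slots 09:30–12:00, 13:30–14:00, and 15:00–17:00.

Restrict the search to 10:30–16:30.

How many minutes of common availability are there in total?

30 minutes

Kira free within 09:00–17:00: 11:30–12:30, 13:30–17:00.
Jamal ∩ Kira: 11:30–12:30.
Jamal ∩ Kira ∩ Oren: 11:30–12:00.
Restricted to 10:30–16:30: 11:30–12:00.
Total common minutes: 30.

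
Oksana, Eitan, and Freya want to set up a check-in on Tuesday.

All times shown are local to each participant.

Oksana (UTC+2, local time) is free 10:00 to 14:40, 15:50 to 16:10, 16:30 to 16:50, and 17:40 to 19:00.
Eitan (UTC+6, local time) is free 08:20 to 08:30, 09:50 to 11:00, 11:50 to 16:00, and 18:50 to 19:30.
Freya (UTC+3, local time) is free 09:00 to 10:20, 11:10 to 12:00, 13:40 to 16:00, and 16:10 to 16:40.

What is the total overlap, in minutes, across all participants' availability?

50 minutes

Oksana → UTC: 08:00–12:40, 13:50–14:10, 14:30–14:50, 15:40–17:00.
Eitan → UTC: 02:20–02:30, 03:50–05:00, 05:50–10:00, 12:50–13:30.
Freya → UTC: 06:00–07:20, 08:10–09:00, 10:40–13:00, 13:10–13:40.
Oksana ∩ Eitan: 08:00–10:00.
Oksana ∩ Eitan ∩ Freya: 08:10–09:00.
Total common minutes: 50.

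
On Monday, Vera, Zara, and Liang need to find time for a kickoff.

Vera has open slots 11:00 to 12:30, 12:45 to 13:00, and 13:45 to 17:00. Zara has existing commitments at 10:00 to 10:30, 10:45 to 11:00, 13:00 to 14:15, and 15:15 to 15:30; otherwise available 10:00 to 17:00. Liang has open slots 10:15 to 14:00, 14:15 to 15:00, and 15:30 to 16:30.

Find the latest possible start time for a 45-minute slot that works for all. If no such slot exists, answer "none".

15:45

Zara free within 10:00–17:00: 10:30–10:45, 11:00–13:00, 14:15–15:15, 15:30–17:00.
Vera ∩ Zara: 11:00–12:30, 12:45–13:00, 14:15–15:15, 15:30–17:00.
Vera ∩ Zara ∩ Liang: 11:00–12:30, 12:45–13:00, 14:15–15:00, 15:30–16:30.
Windows ≥ 45 min: 11:00–12:30, 14:15–15:00, 15:30–16:30.
Latest start in the last window 15:30–16:30 is 16:30 − 45 min = 15:45.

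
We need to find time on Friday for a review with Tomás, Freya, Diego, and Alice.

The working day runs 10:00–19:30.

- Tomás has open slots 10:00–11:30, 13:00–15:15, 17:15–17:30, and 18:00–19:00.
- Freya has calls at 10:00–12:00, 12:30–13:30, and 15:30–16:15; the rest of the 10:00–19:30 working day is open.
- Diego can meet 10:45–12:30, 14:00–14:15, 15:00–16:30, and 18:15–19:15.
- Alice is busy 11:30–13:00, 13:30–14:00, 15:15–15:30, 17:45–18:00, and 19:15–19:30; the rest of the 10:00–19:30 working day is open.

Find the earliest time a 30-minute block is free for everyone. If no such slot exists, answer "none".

Freya free within 10:00–19:30: 12:00–12:30, 13:30–15:30, 16:15–19:30.
Alice free within 10:00–19:30: 10:00–11:30, 13:00–13:30, 14:00–15:15, 15:30–17:45, 18:00–19:15.
Tomás ∩ Freya: 13:30–15:15, 17:15–17:30, 18:00–19:00.
Tomás ∩ Freya ∩ Diego: 14:00–14:15, 15:00–15:15, 18:15–19:00.
Tomás ∩ Freya ∩ Diego ∩ Alice: 14:00–14:15, 15:00–15:15, 18:15–19:00.
Windows ≥ 30 min: 18:15–19:00.
Earliest such window starts at 18:15.

18:15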